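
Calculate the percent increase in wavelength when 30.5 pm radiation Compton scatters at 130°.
13.0686%

Calculate the Compton shift:
Δλ = λ_C(1 - cos(130°))
Δλ = 2.4263 × (1 - cos(130°))
Δλ = 2.4263 × 1.6428
Δλ = 3.9859 pm

Percentage change:
(Δλ/λ₀) × 100 = (3.9859/30.5) × 100
= 13.0686%

(Intermediate values are shown rounded; full precision is carried through to the final answer.)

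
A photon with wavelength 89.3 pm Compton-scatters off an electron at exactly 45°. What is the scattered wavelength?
90.0106 pm

Using the Compton formula: λ' = λ + λ_C(1 − cos θ)

For θ = 45°, cos θ = √2/2 (exact) ≈ 0.7071, so:
1 − cos 45° = 1 − (√2/2) ≈ 0.2929

Δλ = λ_C × 0.2929 = 2.4263 × 0.2929 = 0.7106 pm

λ' = 89.3 + 0.7106 = 90.0106 pm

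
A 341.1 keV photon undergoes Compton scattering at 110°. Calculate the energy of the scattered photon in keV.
179.9221 keV

First convert energy to wavelength:
λ = hc/E, with hc ≈ 1239.842 keV·pm (i.e. 1239.842 eV·nm)

For E = 341.1 keV = 341100 eV:
λ = 1239.842 keV·pm / 341.1 keV
λ = 3.6348 pm

Calculate the Compton shift:
Δλ = λ_C(1 - cos(110°)) = 2.4263 × 1.3420
Δλ = 3.2562 pm

Final wavelength:
λ' = 3.6348 + 3.2562 = 6.8910 pm

Final energy:
E' = hc/λ' = 1239.842 / 6.8910 = 179.9221 keV

(Intermediate values are shown rounded; full precision is carried through to the final answer.)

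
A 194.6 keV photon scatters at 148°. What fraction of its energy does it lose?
0.4131 (or 41.31%)

Calculate initial and final photon energies:

Initial: E₀ = 194.6 keV → λ₀ = 6.3712 pm
Compton shift: Δλ = 4.4839 pm
Final wavelength: λ' = 10.8552 pm
Final energy: E' = 114.2167 keV

Fractional energy loss:
(E₀ - E')/E₀ = (194.6000 - 114.2167)/194.6000
= 80.3833/194.6000
= 0.4131
= 41.31%

(Intermediate values are shown rounded; full precision is carried through to the final answer.)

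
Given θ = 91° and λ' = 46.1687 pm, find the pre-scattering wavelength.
43.7000 pm

From λ' = λ + Δλ, we have λ = λ' - Δλ

First calculate the Compton shift:
Δλ = λ_C(1 - cos θ)
Δλ = 2.4263 × (1 - cos(91°))
Δλ = 2.4263 × 1.0175
Δλ = 2.4687 pm

Initial wavelength:
λ = λ' - Δλ
λ = 46.1687 - 2.4687
λ = 43.7000 pm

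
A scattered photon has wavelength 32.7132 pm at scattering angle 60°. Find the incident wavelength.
31.5000 pm

From λ' = λ + Δλ, we have λ = λ' - Δλ

First calculate the Compton shift:
Δλ = λ_C(1 - cos θ)
Δλ = 2.4263 × (1 - cos(60°))
Δλ = 2.4263 × 0.5000
Δλ = 1.2132 pm

Initial wavelength:
λ = λ' - Δλ
λ = 32.7132 - 1.2132
λ = 31.5000 pm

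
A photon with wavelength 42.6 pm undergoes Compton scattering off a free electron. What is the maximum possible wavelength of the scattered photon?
47.4526 pm (at θ = 180°)

The Compton shift is Δλ = λ_C(1 − cos θ).

Since cos θ ranges from −1 to 1, the factor (1 − cos θ) ranges from 0 to 2; the maximum shift occurs at θ = 180° (backscattering):
Δλ_max = 2λ_C = 2 × 2.4263 pm = 4.8526 pm

Maximum scattered wavelength:
λ'_max = λ₀ + Δλ_max = 42.6 + 4.8526 = 47.4526 pm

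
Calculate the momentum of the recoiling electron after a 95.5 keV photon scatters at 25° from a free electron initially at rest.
2.1920e-23 kg·m/s

The electron is initially at rest, so by conservation of momentum:
p⃗_e = p⃗₀ − p⃗'  (incident photon momentum minus scattered photon momentum)

Photon momentum magnitudes (p = h/λ = E/c):
λ₀ = hc/E₀ = 12.9826 pm → p₀ = h/λ₀ = 5.1038e-23 kg·m/s
Δλ = λ_C(1 − cos 25°) = 0.2273 pm
λ' = 13.2100 pm → p' = h/λ' = 5.0160e-23 kg·m/s

The scattered photon makes angle θ = 25° with the incident direction, so by the law of cosines:
|p⃗_e|² = p₀² + p'² − 2p₀p'cos θ
|p⃗_e|² = (5.1038e-23)² + (5.0160e-23)² − 2·5.1038e-23·5.0160e-23·cos(25°)
|p⃗_e| = 2.1920e-23 kg·m/s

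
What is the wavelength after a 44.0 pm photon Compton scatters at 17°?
44.1060 pm

Using the Compton scattering formula:
λ' = λ + Δλ = λ + λ_C(1 - cos θ)

Given:
- Initial wavelength λ = 44.0 pm
- Scattering angle θ = 17°
- Compton wavelength λ_C ≈ 2.4263 pm

Calculate the shift:
Δλ = 2.4263 × (1 - cos(17°))
Δλ = 2.4263 × 0.0437
Δλ = 0.1060 pm

Final wavelength:
λ' = 44.0 + 0.1060 = 44.1060 pm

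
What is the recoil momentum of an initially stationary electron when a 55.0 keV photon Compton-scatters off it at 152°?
5.2249e-23 kg·m/s

The electron is initially at rest, so by conservation of momentum:
p⃗_e = p⃗₀ − p⃗'  (incident photon momentum minus scattered photon momentum)

Photon momentum magnitudes (p = h/λ = E/c):
λ₀ = hc/E₀ = 22.5426 pm → p₀ = h/λ₀ = 2.9394e-23 kg·m/s
Δλ = λ_C(1 − cos 152°) = 4.5686 pm
λ' = 27.1112 pm → p' = h/λ' = 2.4440e-23 kg·m/s

The scattered photon makes angle θ = 152° with the incident direction, so by the law of cosines:
|p⃗_e|² = p₀² + p'² − 2p₀p'cos θ
|p⃗_e|² = (2.9394e-23)² + (2.4440e-23)² − 2·2.9394e-23·2.4440e-23·cos(152°)
|p⃗_e| = 5.2249e-23 kg·m/s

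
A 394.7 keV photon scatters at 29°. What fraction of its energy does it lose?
0.0883 (or 8.83%)

Calculate initial and final photon energies:

Initial: E₀ = 394.7 keV → λ₀ = 3.1412 pm
Compton shift: Δλ = 0.3042 pm
Final wavelength: λ' = 3.4454 pm
Final energy: E' = 359.8504 keV

Fractional energy loss:
(E₀ - E')/E₀ = (394.7000 - 359.8504)/394.7000
= 34.8496/394.7000
= 0.0883
= 8.83%

(Intermediate values are shown rounded; full precision is carried through to the final answer.)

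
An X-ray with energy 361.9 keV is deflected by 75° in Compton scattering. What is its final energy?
237.3240 keV

First convert energy to wavelength:
λ = hc/E, with hc ≈ 1239.842 keV·pm (i.e. 1239.842 eV·nm)

For E = 361.9 keV = 361900 eV:
λ = 1239.842 keV·pm / 361.9 keV
λ = 3.4259 pm

Calculate the Compton shift:
Δλ = λ_C(1 - cos(75°)) = 2.4263 × 0.7412
Δλ = 1.7983 pm

Final wavelength:
λ' = 3.4259 + 1.7983 = 5.2243 pm

Final energy:
E' = hc/λ' = 1239.842 / 5.2243 = 237.3240 keV

(Intermediate values are shown rounded; full precision is carried through to the final answer.)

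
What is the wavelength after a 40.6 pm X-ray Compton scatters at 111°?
43.8958 pm

Using the Compton scattering formula:
λ' = λ + Δλ = λ + λ_C(1 - cos θ)

Given:
- Initial wavelength λ = 40.6 pm
- Scattering angle θ = 111°
- Compton wavelength λ_C ≈ 2.4263 pm

Calculate the shift:
Δλ = 2.4263 × (1 - cos(111°))
Δλ = 2.4263 × 1.3584
Δλ = 3.2958 pm

Final wavelength:
λ' = 40.6 + 3.2958 = 43.8958 pm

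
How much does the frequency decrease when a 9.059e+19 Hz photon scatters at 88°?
3.754e+19 Hz (decrease)

Convert frequency to wavelength (c = 299792458 m/s):
λ₀ = c/f₀ = 299792458/9.059e+19 = 3.3093328e-12 m = 3.3093 pm

Calculate Compton shift:
Δλ = λ_C(1 - cos(88°)) = 2.3416 pm

Final wavelength:
λ' = λ₀ + Δλ = 3.3093 + 2.3416 = 5.6510 pm

Final frequency:
f' = c/λ' = 299792458/5.6509660e-12 = 5.3051541e+19 Hz

Frequency shift (decrease):
Δf = f₀ - f' = 9.059e+19 - 5.3051541e+19 = 3.754e+19 Hz

(Intermediate values are shown rounded; full precision is carried through to the final answer.)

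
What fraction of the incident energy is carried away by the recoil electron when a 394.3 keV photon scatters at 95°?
0.4562 (or 45.62%)

Calculate initial and final photon energies:

Initial: E₀ = 394.3 keV → λ₀ = 3.1444 pm
Compton shift: Δλ = 2.6378 pm
Final wavelength: λ' = 5.7822 pm
Final energy: E' = 214.4243 keV

Fractional energy loss:
(E₀ - E')/E₀ = (394.3000 - 214.4243)/394.3000
= 179.8757/394.3000
= 0.4562
= 45.62%

(Intermediate values are shown rounded; full precision is carried through to the final answer.)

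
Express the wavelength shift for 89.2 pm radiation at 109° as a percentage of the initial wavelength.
3.6056%

Calculate the Compton shift:
Δλ = λ_C(1 - cos(109°))
Δλ = 2.4263 × (1 - cos(109°))
Δλ = 2.4263 × 1.3256
Δλ = 3.2162 pm

Percentage change:
(Δλ/λ₀) × 100 = (3.2162/89.2) × 100
= 3.6056%

(Intermediate values are shown rounded; full precision is carried through to the final answer.)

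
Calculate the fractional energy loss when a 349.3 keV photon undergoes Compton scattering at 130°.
0.5290 (or 52.90%)

Calculate initial and final photon energies:

Initial: E₀ = 349.3 keV → λ₀ = 3.5495 pm
Compton shift: Δλ = 3.9859 pm
Final wavelength: λ' = 7.5354 pm
Final energy: E' = 164.5353 keV

Fractional energy loss:
(E₀ - E')/E₀ = (349.3000 - 164.5353)/349.3000
= 184.7647/349.3000
= 0.5290
= 52.90%

(Intermediate values are shown rounded; full precision is carried through to the final answer.)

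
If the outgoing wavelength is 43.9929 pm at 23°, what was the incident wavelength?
43.8000 pm

From λ' = λ + Δλ, we have λ = λ' - Δλ

First calculate the Compton shift:
Δλ = λ_C(1 - cos θ)
Δλ = 2.4263 × (1 - cos(23°))
Δλ = 2.4263 × 0.0795
Δλ = 0.1929 pm

Initial wavelength:
λ = λ' - Δλ
λ = 43.9929 - 0.1929
λ = 43.8000 pm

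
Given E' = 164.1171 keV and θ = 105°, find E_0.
275.5001 keV

Convert final energy to wavelength (hc ≈ 1239.842 keV·pm):
λ' = hc/E' = 1239.842 / 164.1171 = 7.5546 pm

Calculate the Compton shift:
Δλ = λ_C(1 - cos(105°))
Δλ = 2.4263 × (1 - cos(105°))
Δλ = 3.0543 pm

Initial wavelength:
λ = λ' - Δλ = 7.5546 - 3.0543 = 4.5003 pm

Initial energy:
E = hc/λ = 1239.842 / 4.5003 = 275.5001 keV

(Intermediate values are shown rounded; full precision is carried through to the final answer.)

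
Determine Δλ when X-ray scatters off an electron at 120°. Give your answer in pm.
3.6395 pm

Using the Compton scattering formula:
Δλ = λ_C(1 - cos θ)

where λ_C = h/(m_e·c) ≈ 2.4263 pm is the Compton wavelength of an electron.

For θ = 120°:
cos(120°) = -0.5000
1 - cos(120°) = 1.5000

Δλ = 2.4263 × 1.5000
Δλ = 3.6395 pm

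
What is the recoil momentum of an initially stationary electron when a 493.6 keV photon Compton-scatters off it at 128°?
3.3714e-22 kg·m/s

The electron is initially at rest, so by conservation of momentum:
p⃗_e = p⃗₀ − p⃗'  (incident photon momentum minus scattered photon momentum)

Photon momentum magnitudes (p = h/λ = E/c):
λ₀ = hc/E₀ = 2.5118 pm → p₀ = h/λ₀ = 2.6379e-22 kg·m/s
Δλ = λ_C(1 − cos 128°) = 3.9201 pm
λ' = 6.4319 pm → p' = h/λ' = 1.0302e-22 kg·m/s

The scattered photon makes angle θ = 128° with the incident direction, so by the law of cosines:
|p⃗_e|² = p₀² + p'² − 2p₀p'cos θ
|p⃗_e|² = (2.6379e-22)² + (1.0302e-22)² − 2·2.6379e-22·1.0302e-22·cos(128°)
|p⃗_e| = 3.3714e-22 kg·m/s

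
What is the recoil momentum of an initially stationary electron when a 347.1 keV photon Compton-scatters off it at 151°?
2.5990e-22 kg·m/s

The electron is initially at rest, so by conservation of momentum:
p⃗_e = p⃗₀ − p⃗'  (incident photon momentum minus scattered photon momentum)

Photon momentum magnitudes (p = h/λ = E/c):
λ₀ = hc/E₀ = 3.5720 pm → p₀ = h/λ₀ = 1.8550e-22 kg·m/s
Δλ = λ_C(1 − cos 151°) = 4.5484 pm
λ' = 8.1204 pm → p' = h/λ' = 8.1598e-23 kg·m/s

The scattered photon makes angle θ = 151° with the incident direction, so by the law of cosines:
|p⃗_e|² = p₀² + p'² − 2p₀p'cos θ
|p⃗_e|² = (1.8550e-22)² + (8.1598e-23)² − 2·1.8550e-22·8.1598e-23·cos(151°)
|p⃗_e| = 2.5990e-22 kg·m/s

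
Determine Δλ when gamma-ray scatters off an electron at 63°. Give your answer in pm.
1.3248 pm

Using the Compton scattering formula:
Δλ = λ_C(1 - cos θ)

where λ_C = h/(m_e·c) ≈ 2.4263 pm is the Compton wavelength of an electron.

For θ = 63°:
cos(63°) = 0.4540
1 - cos(63°) = 0.5460

Δλ = 2.4263 × 0.5460
Δλ = 1.3248 pm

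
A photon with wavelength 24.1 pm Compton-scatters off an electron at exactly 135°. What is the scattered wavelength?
28.2420 pm

Using the Compton formula: λ' = λ + λ_C(1 − cos θ)

For θ = 135°, cos θ = -√2/2 (exact) ≈ -0.7071, so:
1 − cos 135° = 1 − (-√2/2) ≈ 1.7071

Δλ = λ_C × 1.7071 = 2.4263 × 1.7071 = 4.1420 pm

λ' = 24.1 + 4.1420 = 28.2420 pm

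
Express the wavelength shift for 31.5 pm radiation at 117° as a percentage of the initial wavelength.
11.1995%

Calculate the Compton shift:
Δλ = λ_C(1 - cos(117°))
Δλ = 2.4263 × (1 - cos(117°))
Δλ = 2.4263 × 1.4540
Δλ = 3.5278 pm

Percentage change:
(Δλ/λ₀) × 100 = (3.5278/31.5) × 100
= 11.1995%

(Intermediate values are shown rounded; full precision is carried through to the final answer.)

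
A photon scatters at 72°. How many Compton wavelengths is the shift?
0.6910 λ_C

The Compton shift formula is:
Δλ = λ_C(1 - cos θ)

Dividing both sides by λ_C:
Δλ/λ_C = 1 - cos θ

For θ = 72°:
Δλ/λ_C = 1 - cos(72°)
Δλ/λ_C = 1 - 0.3090
Δλ/λ_C = 0.6910

This means the shift is 0.6910 × λ_C = 1.6765 pm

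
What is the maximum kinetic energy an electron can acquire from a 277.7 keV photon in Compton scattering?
144.6312 keV

Maximum energy transfer occurs at θ = 180° (backscattering).

Initial photon: E₀ = 277.7 keV → λ₀ = 4.4647 pm

Maximum Compton shift (at 180°):
Δλ_max = 2λ_C = 2 × 2.4263 = 4.8526 pm

Final wavelength:
λ' = 4.4647 + 4.8526 = 9.3173 pm

Minimum photon energy (maximum energy to electron):
E'_min = hc/λ' = 133.0688 keV

Maximum electron kinetic energy:
K_max = E₀ - E'_min = 277.7000 - 133.0688 = 144.6312 keV

(Intermediate values are shown rounded; full precision is carried through to the final answer.)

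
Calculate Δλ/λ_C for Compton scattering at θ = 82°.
0.8608 λ_C

The Compton shift formula is:
Δλ = λ_C(1 - cos θ)

Dividing both sides by λ_C:
Δλ/λ_C = 1 - cos θ

For θ = 82°:
Δλ/λ_C = 1 - cos(82°)
Δλ/λ_C = 1 - 0.1392
Δλ/λ_C = 0.8608

This means the shift is 0.8608 × λ_C = 2.0886 pm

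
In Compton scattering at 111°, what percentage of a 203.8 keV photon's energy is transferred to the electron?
0.3514 (or 35.14%)

Calculate initial and final photon energies:

Initial: E₀ = 203.8 keV → λ₀ = 6.0836 pm
Compton shift: Δλ = 3.2958 pm
Final wavelength: λ' = 9.3794 pm
Final energy: E' = 132.1872 keV

Fractional energy loss:
(E₀ - E')/E₀ = (203.8000 - 132.1872)/203.8000
= 71.6128/203.8000
= 0.3514
= 35.14%

(Intermediate values are shown rounded; full precision is carried through to the final answer.)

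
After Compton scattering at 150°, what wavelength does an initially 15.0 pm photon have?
19.5276 pm

Using the Compton formula: λ' = λ + λ_C(1 − cos θ)

For θ = 150°, cos θ = -√3/2 (exact) ≈ -0.8660, so:
1 − cos 150° = 1 − (-√3/2) ≈ 1.8660

Δλ = λ_C × 1.8660 = 2.4263 × 1.8660 = 4.5276 pm

λ' = 15.0 + 4.5276 = 19.5276 pm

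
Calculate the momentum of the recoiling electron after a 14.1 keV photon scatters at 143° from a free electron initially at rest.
1.3955e-23 kg·m/s

The electron is initially at rest, so by conservation of momentum:
p⃗_e = p⃗₀ − p⃗'  (incident photon momentum minus scattered photon momentum)

Photon momentum magnitudes (p = h/λ = E/c):
λ₀ = hc/E₀ = 87.9321 pm → p₀ = h/λ₀ = 7.5354e-24 kg·m/s
Δλ = λ_C(1 − cos 143°) = 4.3640 pm
λ' = 92.2961 pm → p' = h/λ' = 7.1791e-24 kg·m/s

The scattered photon makes angle θ = 143° with the incident direction, so by the law of cosines:
|p⃗_e|² = p₀² + p'² − 2p₀p'cos θ
|p⃗_e|² = (7.5354e-24)² + (7.1791e-24)² − 2·7.5354e-24·7.1791e-24·cos(143°)
|p⃗_e| = 1.3955e-23 kg·m/s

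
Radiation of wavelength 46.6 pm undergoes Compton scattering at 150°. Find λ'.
51.1276 pm

Using the Compton formula: λ' = λ + λ_C(1 − cos θ)

For θ = 150°, cos θ = -√3/2 (exact) ≈ -0.8660, so:
1 − cos 150° = 1 − (-√3/2) ≈ 1.8660

Δλ = λ_C × 1.8660 = 2.4263 × 1.8660 = 4.5276 pm

λ' = 46.6 + 4.5276 = 51.1276 pm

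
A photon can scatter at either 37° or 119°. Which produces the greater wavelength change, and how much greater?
119° produces the larger shift by a factor of 7.374

Calculate both shifts using Δλ = λ_C(1 - cos θ):

For θ₁ = 37°:
Δλ₁ = 2.4263 × (1 - cos(37°))
Δλ₁ = 2.4263 × 0.2014
Δλ₁ = 0.4886 pm

For θ₂ = 119°:
Δλ₂ = 2.4263 × (1 - cos(119°))
Δλ₂ = 2.4263 × 1.4848
Δλ₂ = 3.6026 pm

The 119° angle produces the larger shift.
Ratio: 3.6026/0.4886 = 7.374

(Intermediate values are shown rounded; full precision is carried through to the final answer.)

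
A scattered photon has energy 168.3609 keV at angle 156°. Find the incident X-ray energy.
455.6003 keV

Convert final energy to wavelength (hc ≈ 1239.842 keV·pm):
λ' = hc/E' = 1239.842 / 168.3609 = 7.3642 pm

Calculate the Compton shift:
Δλ = λ_C(1 - cos(156°))
Δλ = 2.4263 × (1 - cos(156°))
Δλ = 4.6429 pm

Initial wavelength:
λ = λ' - Δλ = 7.3642 - 4.6429 = 2.7213 pm

Initial energy:
E = hc/λ = 1239.842 / 2.7213 = 455.6003 keV

(Intermediate values are shown rounded; full precision is carried through to the final answer.)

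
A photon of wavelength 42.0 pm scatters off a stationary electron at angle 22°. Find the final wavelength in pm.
42.1767 pm

Using the Compton scattering formula:
λ' = λ + Δλ = λ + λ_C(1 - cos θ)

Given:
- Initial wavelength λ = 42.0 pm
- Scattering angle θ = 22°
- Compton wavelength λ_C ≈ 2.4263 pm

Calculate the shift:
Δλ = 2.4263 × (1 - cos(22°))
Δλ = 2.4263 × 0.0728
Δλ = 0.1767 pm

Final wavelength:
λ' = 42.0 + 0.1767 = 42.1767 pm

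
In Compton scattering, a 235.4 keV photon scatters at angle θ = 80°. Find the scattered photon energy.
170.4966 keV

First convert energy to wavelength:
λ = hc/E, with hc ≈ 1239.842 keV·pm (i.e. 1239.842 eV·nm)

For E = 235.4 keV = 235400 eV:
λ = 1239.842 keV·pm / 235.4 keV
λ = 5.2670 pm

Calculate the Compton shift:
Δλ = λ_C(1 - cos(80°)) = 2.4263 × 0.8264
Δλ = 2.0050 pm

Final wavelength:
λ' = 5.2670 + 2.0050 = 7.2719 pm

Final energy:
E' = hc/λ' = 1239.842 / 7.2719 = 170.4966 keV

(Intermediate values are shown rounded; full precision is carried through to the final answer.)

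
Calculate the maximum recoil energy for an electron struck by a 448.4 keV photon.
285.6410 keV

Maximum energy transfer occurs at θ = 180° (backscattering).

Initial photon: E₀ = 448.4 keV → λ₀ = 2.7650 pm

Maximum Compton shift (at 180°):
Δλ_max = 2λ_C = 2 × 2.4263 = 4.8526 pm

Final wavelength:
λ' = 2.7650 + 4.8526 = 7.6177 pm

Minimum photon energy (maximum energy to electron):
E'_min = hc/λ' = 162.7590 keV

Maximum electron kinetic energy:
K_max = E₀ - E'_min = 448.4000 - 162.7590 = 285.6410 keV

(Intermediate values are shown rounded; full precision is carried through to the final answer.)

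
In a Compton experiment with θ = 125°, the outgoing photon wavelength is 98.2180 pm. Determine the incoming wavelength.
94.4000 pm

From λ' = λ + Δλ, we have λ = λ' - Δλ

First calculate the Compton shift:
Δλ = λ_C(1 - cos θ)
Δλ = 2.4263 × (1 - cos(125°))
Δλ = 2.4263 × 1.5736
Δλ = 3.8180 pm

Initial wavelength:
λ = λ' - Δλ
λ = 98.2180 - 3.8180
λ = 94.4000 pm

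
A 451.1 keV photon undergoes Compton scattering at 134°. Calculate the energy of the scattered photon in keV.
180.7283 keV

First convert energy to wavelength:
λ = hc/E, with hc ≈ 1239.842 keV·pm (i.e. 1239.842 eV·nm)

For E = 451.1 keV = 451100 eV:
λ = 1239.842 keV·pm / 451.1 keV
λ = 2.7485 pm

Calculate the Compton shift:
Δλ = λ_C(1 - cos(134°)) = 2.4263 × 1.6947
Δλ = 4.1118 pm

Final wavelength:
λ' = 2.7485 + 4.1118 = 6.8603 pm

Final energy:
E' = hc/λ' = 1239.842 / 6.8603 = 180.7283 keV

(Intermediate values are shown rounded; full precision is carried through to the final answer.)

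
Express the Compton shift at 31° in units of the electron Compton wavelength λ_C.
0.1428 λ_C

The Compton shift formula is:
Δλ = λ_C(1 - cos θ)

Dividing both sides by λ_C:
Δλ/λ_C = 1 - cos θ

For θ = 31°:
Δλ/λ_C = 1 - cos(31°)
Δλ/λ_C = 1 - 0.8572
Δλ/λ_C = 0.1428

This means the shift is 0.1428 × λ_C = 0.3466 pm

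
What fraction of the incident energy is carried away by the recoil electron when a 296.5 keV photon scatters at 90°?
0.3672 (or 36.72%)

Calculate initial and final photon energies:

Initial: E₀ = 296.5 keV → λ₀ = 4.1816 pm
Compton shift: Δλ = 2.4263 pm
Final wavelength: λ' = 6.6079 pm
Final energy: E' = 187.6302 keV

Fractional energy loss:
(E₀ - E')/E₀ = (296.5000 - 187.6302)/296.5000
= 108.8698/296.5000
= 0.3672
= 36.72%

(Intermediate values are shown rounded; full precision is carried through to the final answer.)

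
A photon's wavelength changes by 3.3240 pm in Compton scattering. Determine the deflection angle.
111.71°

From the Compton formula Δλ = λ_C(1 - cos θ), we can solve for θ:

cos θ = 1 - Δλ/λ_C

Given:
- Δλ = 3.3240 pm
- λ_C = h/(m_e·c) ≈ 2.42631024 pm

cos θ = 1 - 3.3240/2.42631024
cos θ = 1 - 1.369981
cos θ = -0.369981

θ = arccos(-0.369981)
θ = 111.71°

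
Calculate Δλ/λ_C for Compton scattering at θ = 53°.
0.3982 λ_C

The Compton shift formula is:
Δλ = λ_C(1 - cos θ)

Dividing both sides by λ_C:
Δλ/λ_C = 1 - cos θ

For θ = 53°:
Δλ/λ_C = 1 - cos(53°)
Δλ/λ_C = 1 - 0.6018
Δλ/λ_C = 0.3982

This means the shift is 0.3982 × λ_C = 0.9661 pm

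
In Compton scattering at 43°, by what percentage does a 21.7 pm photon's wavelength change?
3.0038%

Calculate the Compton shift:
Δλ = λ_C(1 - cos(43°))
Δλ = 2.4263 × (1 - cos(43°))
Δλ = 2.4263 × 0.2686
Δλ = 0.6518 pm

Percentage change:
(Δλ/λ₀) × 100 = (0.6518/21.7) × 100
= 3.0038%

(Intermediate values are shown rounded; full precision is carried through to the final answer.)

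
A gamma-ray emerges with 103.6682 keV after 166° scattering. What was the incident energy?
172.7000 keV

Convert final energy to wavelength (hc ≈ 1239.842 keV·pm):
λ' = hc/E' = 1239.842 / 103.6682 = 11.9597 pm

Calculate the Compton shift:
Δλ = λ_C(1 - cos(166°))
Δλ = 2.4263 × (1 - cos(166°))
Δλ = 4.7805 pm

Initial wavelength:
λ = λ' - Δλ = 11.9597 - 4.7805 = 7.1792 pm

Initial energy:
E = hc/λ = 1239.842 / 7.1792 = 172.7000 keV

(Intermediate values are shown rounded; full precision is carried through to the final answer.)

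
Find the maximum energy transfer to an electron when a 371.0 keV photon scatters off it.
219.6985 keV

Maximum energy transfer occurs at θ = 180° (backscattering).

Initial photon: E₀ = 371.0 keV → λ₀ = 3.3419 pm

Maximum Compton shift (at 180°):
Δλ_max = 2λ_C = 2 × 2.4263 = 4.8526 pm

Final wavelength:
λ' = 3.3419 + 4.8526 = 8.1945 pm

Minimum photon energy (maximum energy to electron):
E'_min = hc/λ' = 151.3015 keV

Maximum electron kinetic energy:
K_max = E₀ - E'_min = 371.0000 - 151.3015 = 219.6985 keV

(Intermediate values are shown rounded; full precision is carried through to the final answer.)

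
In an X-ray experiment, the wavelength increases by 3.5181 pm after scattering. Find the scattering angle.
116.74°

From the Compton formula Δλ = λ_C(1 - cos θ), we can solve for θ:

cos θ = 1 - Δλ/λ_C

Given:
- Δλ = 3.5181 pm
- λ_C = h/(m_e·c) ≈ 2.42631024 pm

cos θ = 1 - 3.5181/2.42631024
cos θ = 1 - 1.449979
cos θ = -0.449979

θ = arccos(-0.449979)
θ = 116.74°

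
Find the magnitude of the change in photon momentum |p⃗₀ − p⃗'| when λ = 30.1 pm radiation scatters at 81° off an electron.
2.7704e-23 kg·m/s

Photon momentum magnitude is p = h/λ.

Initial momentum:
p₀ = h/λ = 6.6261e-34/3.0100e-11 = 2.2014e-23 kg·m/s

After scattering:
λ' = λ + Δλ = 30.1 + 2.0468 = 32.1468 pm
p' = h/λ' = 6.6261e-34/3.2147e-11 = 2.0612e-23 kg·m/s

Momentum is a vector; the scattered photon's direction makes angle θ = 81° with the incident direction. The magnitude of the vector change Δp⃗ = p⃗₀ − p⃗' is found from the law of cosines:
|Δp⃗|² = p₀² + p'² − 2p₀p'cos θ
|Δp⃗|² = (2.2014e-23)² + (2.0612e-23)² − 2·2.2014e-23·2.0612e-23·cos(81°)
|Δp⃗| = 2.7704e-23 kg·m/s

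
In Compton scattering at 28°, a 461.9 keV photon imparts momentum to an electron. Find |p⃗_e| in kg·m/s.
1.1601e-22 kg·m/s

The electron is initially at rest, so by conservation of momentum:
p⃗_e = p⃗₀ − p⃗'  (incident photon momentum minus scattered photon momentum)

Photon momentum magnitudes (p = h/λ = E/c):
λ₀ = hc/E₀ = 2.6842 pm → p₀ = h/λ₀ = 2.4685e-22 kg·m/s
Δλ = λ_C(1 − cos 28°) = 0.2840 pm
λ' = 2.9682 pm → p' = h/λ' = 2.2323e-22 kg·m/s

The scattered photon makes angle θ = 28° with the incident direction, so by the law of cosines:
|p⃗_e|² = p₀² + p'² − 2p₀p'cos θ
|p⃗_e|² = (2.4685e-22)² + (2.2323e-22)² − 2·2.4685e-22·2.2323e-22·cos(28°)
|p⃗_e| = 1.1601e-22 kg·m/s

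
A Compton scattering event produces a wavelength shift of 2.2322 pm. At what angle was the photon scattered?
85.41°

From the Compton formula Δλ = λ_C(1 - cos θ), we can solve for θ:

cos θ = 1 - Δλ/λ_C

Given:
- Δλ = 2.2322 pm
- λ_C = h/(m_e·c) ≈ 2.42631024 pm

cos θ = 1 - 2.2322/2.42631024
cos θ = 1 - 0.919998
cos θ = 0.080002

θ = arccos(0.080002)
θ = 85.41°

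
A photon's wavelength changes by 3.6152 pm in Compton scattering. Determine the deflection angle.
119.34°

From the Compton formula Δλ = λ_C(1 - cos θ), we can solve for θ:

cos θ = 1 - Δλ/λ_C

Given:
- Δλ = 3.6152 pm
- λ_C = h/(m_e·c) ≈ 2.42631024 pm

cos θ = 1 - 3.6152/2.42631024
cos θ = 1 - 1.489999
cos θ = -0.489999

θ = arccos(-0.489999)
θ = 119.34°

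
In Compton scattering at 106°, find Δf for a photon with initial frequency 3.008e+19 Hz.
7.128e+18 Hz (decrease)

Convert frequency to wavelength (c = 299792458 m/s):
λ₀ = c/f₀ = 299792458/3.008e+19 = 9.9665046e-12 m = 9.9665 pm

Calculate Compton shift:
Δλ = λ_C(1 - cos(106°)) = 3.0951 pm

Final wavelength:
λ' = λ₀ + Δλ = 9.9665 + 3.0951 = 13.0616 pm

Final frequency:
f' = c/λ' = 299792458/1.3061597e-11 = 2.2952206e+19 Hz

Frequency shift (decrease):
Δf = f₀ - f' = 3.008e+19 - 2.2952206e+19 = 7.128e+18 Hz

(Intermediate values are shown rounded; full precision is carried through to the final answer.)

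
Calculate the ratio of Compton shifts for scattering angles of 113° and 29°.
113° produces the larger shift by a factor of 11.092

Calculate both shifts using Δλ = λ_C(1 - cos θ):

For θ₁ = 29°:
Δλ₁ = 2.4263 × (1 - cos(29°))
Δλ₁ = 2.4263 × 0.1254
Δλ₁ = 0.3042 pm

For θ₂ = 113°:
Δλ₂ = 2.4263 × (1 - cos(113°))
Δλ₂ = 2.4263 × 1.3907
Δλ₂ = 3.3743 pm

The 113° angle produces the larger shift.
Ratio: 3.3743/0.3042 = 11.092

(Intermediate values are shown rounded; full precision is carried through to the final answer.)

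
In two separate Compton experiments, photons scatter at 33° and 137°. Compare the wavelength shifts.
137° produces the larger shift by a factor of 10.732

Calculate both shifts using Δλ = λ_C(1 - cos θ):

For θ₁ = 33°:
Δλ₁ = 2.4263 × (1 - cos(33°))
Δλ₁ = 2.4263 × 0.1613
Δλ₁ = 0.3914 pm

For θ₂ = 137°:
Δλ₂ = 2.4263 × (1 - cos(137°))
Δλ₂ = 2.4263 × 1.7314
Δλ₂ = 4.2008 pm

The 137° angle produces the larger shift.
Ratio: 4.2008/0.3914 = 10.732

(Intermediate values are shown rounded; full precision is carried through to the final answer.)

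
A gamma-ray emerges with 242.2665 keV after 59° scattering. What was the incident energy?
314.6001 keV

Convert final energy to wavelength (hc ≈ 1239.842 keV·pm):
λ' = hc/E' = 1239.842 / 242.2665 = 5.1177 pm

Calculate the Compton shift:
Δλ = λ_C(1 - cos(59°))
Δλ = 2.4263 × (1 - cos(59°))
Δλ = 1.1767 pm

Initial wavelength:
λ = λ' - Δλ = 5.1177 - 1.1767 = 3.9410 pm

Initial energy:
E = hc/λ = 1239.842 / 3.9410 = 314.6001 keV

(Intermediate values are shown rounded; full precision is carried through to the final answer.)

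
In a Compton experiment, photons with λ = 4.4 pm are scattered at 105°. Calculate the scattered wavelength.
7.4543 pm

Using the Compton scattering formula:
λ' = λ + Δλ = λ + λ_C(1 - cos θ)

Given:
- Initial wavelength λ = 4.4 pm
- Scattering angle θ = 105°
- Compton wavelength λ_C ≈ 2.4263 pm

Calculate the shift:
Δλ = 2.4263 × (1 - cos(105°))
Δλ = 2.4263 × 1.2588
Δλ = 3.0543 pm

Final wavelength:
λ' = 4.4 + 3.0543 = 7.4543 pm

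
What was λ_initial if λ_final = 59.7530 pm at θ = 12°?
59.7000 pm

From λ' = λ + Δλ, we have λ = λ' - Δλ

First calculate the Compton shift:
Δλ = λ_C(1 - cos θ)
Δλ = 2.4263 × (1 - cos(12°))
Δλ = 2.4263 × 0.0219
Δλ = 0.0530 pm

Initial wavelength:
λ = λ' - Δλ
λ = 59.7530 - 0.0530
λ = 59.7000 pm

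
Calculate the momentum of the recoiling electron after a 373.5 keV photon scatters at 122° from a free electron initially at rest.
2.6203e-22 kg·m/s

The electron is initially at rest, so by conservation of momentum:
p⃗_e = p⃗₀ − p⃗'  (incident photon momentum minus scattered photon momentum)

Photon momentum magnitudes (p = h/λ = E/c):
λ₀ = hc/E₀ = 3.3195 pm → p₀ = h/λ₀ = 1.9961e-22 kg·m/s
Δλ = λ_C(1 − cos 122°) = 3.7121 pm
λ' = 7.0316 pm → p' = h/λ' = 9.4233e-23 kg·m/s

The scattered photon makes angle θ = 122° with the incident direction, so by the law of cosines:
|p⃗_e|² = p₀² + p'² − 2p₀p'cos θ
|p⃗_e|² = (1.9961e-22)² + (9.4233e-23)² − 2·1.9961e-22·9.4233e-23·cos(122°)
|p⃗_e| = 2.6203e-22 kg·m/s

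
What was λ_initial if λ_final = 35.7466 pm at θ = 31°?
35.4000 pm

From λ' = λ + Δλ, we have λ = λ' - Δλ

First calculate the Compton shift:
Δλ = λ_C(1 - cos θ)
Δλ = 2.4263 × (1 - cos(31°))
Δλ = 2.4263 × 0.1428
Δλ = 0.3466 pm

Initial wavelength:
λ = λ' - Δλ
λ = 35.7466 - 0.3466
λ = 35.4000 pm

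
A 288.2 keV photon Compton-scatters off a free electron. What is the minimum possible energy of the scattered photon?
135.4332 keV (at θ = 180°)

The scattered photon has minimum energy when its wavelength is maximum, i.e., when the Compton shift Δλ = λ_C(1 − cos θ) is maximum. This occurs at θ = 180° (backscattering), giving Δλ_max = 2λ_C = 4.8526 pm.

Initial wavelength: λ₀ = hc/E₀ = 4.3020 pm
Maximum final wavelength: λ'_max = λ₀ + 2λ_C = 4.3020 + 4.8526 = 9.1546 pm
Minimum final energy: E'_min = hc/λ'_max = 135.4332 keV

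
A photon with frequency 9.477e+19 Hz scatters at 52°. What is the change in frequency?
2.158e+19 Hz (decrease)

Convert frequency to wavelength (c = 299792458 m/s):
λ₀ = c/f₀ = 299792458/9.477e+19 = 3.1633688e-12 m = 3.1634 pm

Calculate Compton shift:
Δλ = λ_C(1 - cos(52°)) = 0.9325 pm

Final wavelength:
λ' = λ₀ + Δλ = 3.1634 + 0.9325 = 4.0959 pm

Final frequency:
f' = c/λ' = 299792458/4.0958933e-12 = 7.3193425e+19 Hz

Frequency shift (decrease):
Δf = f₀ - f' = 9.477e+19 - 7.3193425e+19 = 2.158e+19 Hz

(Intermediate values are shown rounded; full precision is carried through to the final answer.)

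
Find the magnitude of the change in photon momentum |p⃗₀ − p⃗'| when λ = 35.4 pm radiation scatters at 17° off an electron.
5.5253e-24 kg·m/s

Photon momentum magnitude is p = h/λ.

Initial momentum:
p₀ = h/λ = 6.6261e-34/3.5400e-11 = 1.8718e-23 kg·m/s

After scattering:
λ' = λ + Δλ = 35.4 + 0.1060 = 35.5060 pm
p' = h/λ' = 6.6261e-34/3.5506e-11 = 1.8662e-23 kg·m/s

Momentum is a vector; the scattered photon's direction makes angle θ = 17° with the incident direction. The magnitude of the vector change Δp⃗ = p⃗₀ − p⃗' is found from the law of cosines:
|Δp⃗|² = p₀² + p'² − 2p₀p'cos θ
|Δp⃗|² = (1.8718e-23)² + (1.8662e-23)² − 2·1.8718e-23·1.8662e-23·cos(17°)
|Δp⃗| = 5.5253e-24 kg·m/s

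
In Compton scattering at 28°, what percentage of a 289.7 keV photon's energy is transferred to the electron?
0.0622 (or 6.22%)

Calculate initial and final photon energies:

Initial: E₀ = 289.7 keV → λ₀ = 4.2797 pm
Compton shift: Δλ = 0.2840 pm
Final wavelength: λ' = 4.5637 pm
Final energy: E' = 271.6718 keV

Fractional energy loss:
(E₀ - E')/E₀ = (289.7000 - 271.6718)/289.7000
= 18.0282/289.7000
= 0.0622
= 6.22%

(Intermediate values are shown rounded; full precision is carried through to the final answer.)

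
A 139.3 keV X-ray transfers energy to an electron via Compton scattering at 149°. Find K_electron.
46.8199 keV

By energy conservation: K_e = E_initial - E_final

First find the scattered photon energy:
Initial wavelength: λ = hc/E = 8.9005 pm
Compton shift: Δλ = λ_C(1 - cos(149°)) = 4.5061 pm
Final wavelength: λ' = 8.9005 + 4.5061 = 13.4066 pm
Final photon energy: E' = hc/λ' = 92.4801 keV

Electron kinetic energy:
K_e = E - E' = 139.3000 - 92.4801 = 46.8199 keV

(Intermediate values are shown rounded; full precision is carried through to the final answer.)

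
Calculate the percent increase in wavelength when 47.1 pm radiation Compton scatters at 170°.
10.2245%

Calculate the Compton shift:
Δλ = λ_C(1 - cos(170°))
Δλ = 2.4263 × (1 - cos(170°))
Δλ = 2.4263 × 1.9848
Δλ = 4.8158 pm

Percentage change:
(Δλ/λ₀) × 100 = (4.8158/47.1) × 100
= 10.2245%

(Intermediate values are shown rounded; full precision is carried through to the final answer.)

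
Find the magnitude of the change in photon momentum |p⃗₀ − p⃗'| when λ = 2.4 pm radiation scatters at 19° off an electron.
8.9887e-23 kg·m/s

Photon momentum magnitude is p = h/λ.

Initial momentum:
p₀ = h/λ = 6.6261e-34/2.4000e-12 = 2.7609e-22 kg·m/s

After scattering:
λ' = λ + Δλ = 2.4 + 0.1322 = 2.5322 pm
p' = h/λ' = 6.6261e-34/2.5322e-12 = 2.6167e-22 kg·m/s

Momentum is a vector; the scattered photon's direction makes angle θ = 19° with the incident direction. The magnitude of the vector change Δp⃗ = p⃗₀ − p⃗' is found from the law of cosines:
|Δp⃗|² = p₀² + p'² − 2p₀p'cos θ
|Δp⃗|² = (2.7609e-22)² + (2.6167e-22)² − 2·2.7609e-22·2.6167e-22·cos(19°)
|Δp⃗| = 8.9887e-23 kg·m/s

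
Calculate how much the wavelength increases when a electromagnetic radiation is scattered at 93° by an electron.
2.5533 pm

Using the Compton scattering formula:
Δλ = λ_C(1 - cos θ)

where λ_C = h/(m_e·c) ≈ 2.4263 pm is the Compton wavelength of an electron.

For θ = 93°:
cos(93°) = -0.0523
1 - cos(93°) = 1.0523

Δλ = 2.4263 × 1.0523
Δλ = 2.5533 pm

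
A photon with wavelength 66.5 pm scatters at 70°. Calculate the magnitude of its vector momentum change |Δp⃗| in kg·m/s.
1.1298e-23 kg·m/s

Photon momentum magnitude is p = h/λ.

Initial momentum:
p₀ = h/λ = 6.6261e-34/6.6500e-11 = 9.9640e-24 kg·m/s

After scattering:
λ' = λ + Δλ = 66.5 + 1.5965 = 68.0965 pm
p' = h/λ' = 6.6261e-34/6.8096e-11 = 9.7304e-24 kg·m/s

Momentum is a vector; the scattered photon's direction makes angle θ = 70° with the incident direction. The magnitude of the vector change Δp⃗ = p⃗₀ − p⃗' is found from the law of cosines:
|Δp⃗|² = p₀² + p'² − 2p₀p'cos θ
|Δp⃗|² = (9.9640e-24)² + (9.7304e-24)² − 2·9.9640e-24·9.7304e-24·cos(70°)
|Δp⃗| = 1.1298e-23 kg·m/s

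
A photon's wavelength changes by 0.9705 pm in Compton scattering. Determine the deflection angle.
53.13°

From the Compton formula Δλ = λ_C(1 - cos θ), we can solve for θ:

cos θ = 1 - Δλ/λ_C

Given:
- Δλ = 0.9705 pm
- λ_C = h/(m_e·c) ≈ 2.42631024 pm

cos θ = 1 - 0.9705/2.42631024
cos θ = 1 - 0.399990
cos θ = 0.600010

θ = arccos(0.600010)
θ = 53.13°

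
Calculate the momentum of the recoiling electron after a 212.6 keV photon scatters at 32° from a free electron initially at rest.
6.1119e-23 kg·m/s

The electron is initially at rest, so by conservation of momentum:
p⃗_e = p⃗₀ − p⃗'  (incident photon momentum minus scattered photon momentum)

Photon momentum magnitudes (p = h/λ = E/c):
λ₀ = hc/E₀ = 5.8318 pm → p₀ = h/λ₀ = 1.1362e-22 kg·m/s
Δλ = λ_C(1 − cos 32°) = 0.3687 pm
λ' = 6.2005 pm → p' = h/λ' = 1.0686e-22 kg·m/s

The scattered photon makes angle θ = 32° with the incident direction, so by the law of cosines:
|p⃗_e|² = p₀² + p'² − 2p₀p'cos θ
|p⃗_e|² = (1.1362e-22)² + (1.0686e-22)² − 2·1.1362e-22·1.0686e-22·cos(32°)
|p⃗_e| = 6.1119e-23 kg·m/s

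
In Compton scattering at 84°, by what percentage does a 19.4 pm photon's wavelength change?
11.1994%

Calculate the Compton shift:
Δλ = λ_C(1 - cos(84°))
Δλ = 2.4263 × (1 - cos(84°))
Δλ = 2.4263 × 0.8955
Δλ = 2.1727 pm

Percentage change:
(Δλ/λ₀) × 100 = (2.1727/19.4) × 100
= 11.1994%

(Intermediate values are shown rounded; full precision is carried through to the final answer.)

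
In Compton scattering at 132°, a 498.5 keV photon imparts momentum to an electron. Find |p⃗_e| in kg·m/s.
3.4262e-22 kg·m/s

The electron is initially at rest, so by conservation of momentum:
p⃗_e = p⃗₀ − p⃗'  (incident photon momentum minus scattered photon momentum)

Photon momentum magnitudes (p = h/λ = E/c):
λ₀ = hc/E₀ = 2.4871 pm → p₀ = h/λ₀ = 2.6641e-22 kg·m/s
Δλ = λ_C(1 − cos 132°) = 4.0498 pm
λ' = 6.5370 pm → p' = h/λ' = 1.0136e-22 kg·m/s

The scattered photon makes angle θ = 132° with the incident direction, so by the law of cosines:
|p⃗_e|² = p₀² + p'² − 2p₀p'cos θ
|p⃗_e|² = (2.6641e-22)² + (1.0136e-22)² − 2·2.6641e-22·1.0136e-22·cos(132°)
|p⃗_e| = 3.4262e-22 kg·m/s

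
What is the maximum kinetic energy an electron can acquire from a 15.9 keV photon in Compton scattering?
0.9315 keV

Maximum energy transfer occurs at θ = 180° (backscattering).

Initial photon: E₀ = 15.9 keV → λ₀ = 77.9775 pm

Maximum Compton shift (at 180°):
Δλ_max = 2λ_C = 2 × 2.4263 = 4.8526 pm

Final wavelength:
λ' = 77.9775 + 4.8526 = 82.8301 pm

Minimum photon energy (maximum energy to electron):
E'_min = hc/λ' = 14.9685 keV

Maximum electron kinetic energy:
K_max = E₀ - E'_min = 15.9000 - 14.9685 = 0.9315 keV

(Intermediate values are shown rounded; full precision is carried through to the final answer.)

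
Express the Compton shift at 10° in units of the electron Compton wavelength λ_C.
0.0152 λ_C

The Compton shift formula is:
Δλ = λ_C(1 - cos θ)

Dividing both sides by λ_C:
Δλ/λ_C = 1 - cos θ

For θ = 10°:
Δλ/λ_C = 1 - cos(10°)
Δλ/λ_C = 1 - 0.9848
Δλ/λ_C = 0.0152

This means the shift is 0.0152 × λ_C = 0.0369 pm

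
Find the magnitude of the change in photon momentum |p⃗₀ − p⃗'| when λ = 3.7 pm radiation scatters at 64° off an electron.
1.6927e-22 kg·m/s

Photon momentum magnitude is p = h/λ.

Initial momentum:
p₀ = h/λ = 6.6261e-34/3.7000e-12 = 1.7908e-22 kg·m/s

After scattering:
λ' = λ + Δλ = 3.7 + 1.3627 = 5.0627 pm
p' = h/λ' = 6.6261e-34/5.0627e-12 = 1.3088e-22 kg·m/s

Momentum is a vector; the scattered photon's direction makes angle θ = 64° with the incident direction. The magnitude of the vector change Δp⃗ = p⃗₀ − p⃗' is found from the law of cosines:
|Δp⃗|² = p₀² + p'² − 2p₀p'cos θ
|Δp⃗|² = (1.7908e-22)² + (1.3088e-22)² − 2·1.7908e-22·1.3088e-22·cos(64°)
|Δp⃗| = 1.6927e-22 kg·m/s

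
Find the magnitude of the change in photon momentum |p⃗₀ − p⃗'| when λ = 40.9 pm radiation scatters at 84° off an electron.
2.1143e-23 kg·m/s

Photon momentum magnitude is p = h/λ.

Initial momentum:
p₀ = h/λ = 6.6261e-34/4.0900e-11 = 1.6201e-23 kg·m/s

After scattering:
λ' = λ + Δλ = 40.9 + 2.1727 = 43.0727 pm
p' = h/λ' = 6.6261e-34/4.3073e-11 = 1.5383e-23 kg·m/s

Momentum is a vector; the scattered photon's direction makes angle θ = 84° with the incident direction. The magnitude of the vector change Δp⃗ = p⃗₀ − p⃗' is found from the law of cosines:
|Δp⃗|² = p₀² + p'² − 2p₀p'cos θ
|Δp⃗|² = (1.6201e-23)² + (1.5383e-23)² − 2·1.6201e-23·1.5383e-23·cos(84°)
|Δp⃗| = 2.1143e-23 kg·m/s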